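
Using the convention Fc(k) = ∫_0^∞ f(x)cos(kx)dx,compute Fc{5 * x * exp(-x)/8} 5 * (1 - k^2)/(8 * (k^2 + 1)^2)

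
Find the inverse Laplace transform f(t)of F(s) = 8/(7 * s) 8/7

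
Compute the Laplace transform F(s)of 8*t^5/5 192/s^6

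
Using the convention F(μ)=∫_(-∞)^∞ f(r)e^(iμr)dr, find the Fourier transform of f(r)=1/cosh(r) pi/cosh(pi*μ/2)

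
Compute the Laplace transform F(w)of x w^(-2)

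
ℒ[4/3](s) 4/(3*s)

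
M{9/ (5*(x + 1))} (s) 9*pi*csc (pi*s)/5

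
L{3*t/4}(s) 3/(4*s^2)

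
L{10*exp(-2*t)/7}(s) 10/(7*(s + 2))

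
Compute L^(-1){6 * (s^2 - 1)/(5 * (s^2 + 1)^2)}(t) 6 * t * cos(t)/5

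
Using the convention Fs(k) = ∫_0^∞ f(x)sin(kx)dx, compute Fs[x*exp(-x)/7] 2*k/(7*(k^2 + 1)^2)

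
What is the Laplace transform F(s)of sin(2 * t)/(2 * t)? atan(2/s)/2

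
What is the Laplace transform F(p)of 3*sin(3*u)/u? 3*atan(3/p)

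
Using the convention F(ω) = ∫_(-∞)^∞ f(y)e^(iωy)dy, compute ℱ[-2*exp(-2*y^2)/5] -sqrt(2)*sqrt(pi)*exp(-ω^2/8)/5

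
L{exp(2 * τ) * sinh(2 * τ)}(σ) 2/(σ * (σ - 4))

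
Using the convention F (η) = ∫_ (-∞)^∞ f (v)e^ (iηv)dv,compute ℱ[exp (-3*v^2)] sqrt (3)*sqrt (pi)*exp (-η^2/12)/3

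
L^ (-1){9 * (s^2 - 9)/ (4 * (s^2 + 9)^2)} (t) 9 * t * cos (3 * t)/4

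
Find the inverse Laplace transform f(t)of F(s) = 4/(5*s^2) 4*t/5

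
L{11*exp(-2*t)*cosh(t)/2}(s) 11*(s+2)/(2*((s+2)^2 - 1))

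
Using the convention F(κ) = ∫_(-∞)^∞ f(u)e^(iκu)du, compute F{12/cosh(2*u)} 6*pi/cosh(pi*κ/4)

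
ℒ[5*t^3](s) 30/s^4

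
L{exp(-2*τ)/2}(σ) 1/(2*(σ + 2))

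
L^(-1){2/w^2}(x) 2*x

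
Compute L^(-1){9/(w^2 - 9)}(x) 3 * sinh(3 * x)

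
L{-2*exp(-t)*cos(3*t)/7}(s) 2*(-s - 1)/(7*((s + 1)^2 + 9))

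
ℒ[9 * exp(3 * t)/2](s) 9/(2 * (s - 3))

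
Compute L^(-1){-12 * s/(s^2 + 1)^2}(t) -6 * t * sin(t)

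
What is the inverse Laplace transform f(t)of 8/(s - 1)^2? 8*t*exp(t)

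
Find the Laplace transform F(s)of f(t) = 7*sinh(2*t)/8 7/(4*(s^2 - 4))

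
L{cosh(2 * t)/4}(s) s/(4 * (s^2-4))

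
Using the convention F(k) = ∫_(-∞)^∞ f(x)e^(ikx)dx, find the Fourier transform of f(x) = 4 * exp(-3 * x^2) 4 * sqrt(3) * sqrt(pi) * exp(-k^2/12)/3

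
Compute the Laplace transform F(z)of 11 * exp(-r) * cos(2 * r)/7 11 * (z+1)/(7 * ((z+1)^2+4))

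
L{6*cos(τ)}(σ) 6*σ/(σ^2 + 1)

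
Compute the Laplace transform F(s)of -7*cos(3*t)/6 -7*s/(6*s^2 + 54)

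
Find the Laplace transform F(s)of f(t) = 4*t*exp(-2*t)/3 4/(3*(s+2)^2)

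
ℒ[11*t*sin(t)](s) 22*s/(s^2 + 1)^2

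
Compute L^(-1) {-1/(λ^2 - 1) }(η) -sinh(η) 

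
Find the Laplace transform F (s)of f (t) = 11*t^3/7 66/ (7*s^4)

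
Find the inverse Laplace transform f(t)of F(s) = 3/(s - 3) 3*exp(3*t)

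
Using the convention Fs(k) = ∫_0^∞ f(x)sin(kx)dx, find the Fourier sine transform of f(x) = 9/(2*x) 9*pi/4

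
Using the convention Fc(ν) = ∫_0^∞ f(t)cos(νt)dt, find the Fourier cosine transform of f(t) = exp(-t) 1/(ν^2 + 1)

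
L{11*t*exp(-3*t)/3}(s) 11/(3*(s + 3)^2)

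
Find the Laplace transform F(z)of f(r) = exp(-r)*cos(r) (z + 1)/((z + 1)^2 + 1)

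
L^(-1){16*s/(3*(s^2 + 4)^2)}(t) 4*t*sin(2*t)/3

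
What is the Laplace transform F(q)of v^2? 2/q^3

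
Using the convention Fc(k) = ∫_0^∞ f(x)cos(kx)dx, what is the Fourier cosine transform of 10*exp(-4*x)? 40/(k^2 + 16)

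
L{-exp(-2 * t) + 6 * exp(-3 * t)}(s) 6/(s + 3)-1/(s + 2)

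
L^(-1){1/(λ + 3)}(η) exp(-3*η)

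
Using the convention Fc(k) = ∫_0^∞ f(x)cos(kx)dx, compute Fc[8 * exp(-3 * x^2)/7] 4 * sqrt(3) * sqrt(pi) * exp(-k^2/12)/21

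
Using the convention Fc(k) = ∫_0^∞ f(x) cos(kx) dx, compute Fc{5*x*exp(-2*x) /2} 5*(4 - k^2) /(2*(k^2 + 4) ^2) 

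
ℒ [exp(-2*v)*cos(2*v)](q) (q + 2)/((q + 2)^2 + 4)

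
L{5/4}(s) 5/(4*s)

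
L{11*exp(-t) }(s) 11/(s + 1) 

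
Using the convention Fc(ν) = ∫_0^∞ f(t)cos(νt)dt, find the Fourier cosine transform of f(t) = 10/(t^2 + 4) 5 * pi * exp(-2 * ν)/2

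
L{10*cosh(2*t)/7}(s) 10*s/(7*(s^2-4))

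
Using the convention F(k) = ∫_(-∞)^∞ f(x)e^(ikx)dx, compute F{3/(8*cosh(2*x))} 3*pi/(16*cosh(pi*k/4))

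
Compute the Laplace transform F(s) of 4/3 4/(3 * s) 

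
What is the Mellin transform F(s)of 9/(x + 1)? 9 * pi * csc(pi * s)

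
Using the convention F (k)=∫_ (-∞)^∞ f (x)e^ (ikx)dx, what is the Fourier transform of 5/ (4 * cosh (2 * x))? 5 * pi/ (8 * cosh (pi * k/4))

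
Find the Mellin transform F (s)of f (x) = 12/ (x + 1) 12*pi*csc (pi*s)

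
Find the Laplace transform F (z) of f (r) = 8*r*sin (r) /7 16*z/ (7*(z^2 + 1) ^2) 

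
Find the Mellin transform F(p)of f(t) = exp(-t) gamma(p)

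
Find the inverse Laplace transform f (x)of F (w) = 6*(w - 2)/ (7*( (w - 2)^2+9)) 6*exp (2*x)*cos (3*x)/7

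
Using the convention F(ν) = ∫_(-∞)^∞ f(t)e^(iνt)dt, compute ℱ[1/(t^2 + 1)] pi * exp(-Abs(ν))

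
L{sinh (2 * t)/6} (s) 1/ (3 * (s^2 - 4))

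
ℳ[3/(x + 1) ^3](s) 3 * pi * (s - 2) * (s - 1) /(2 * sin(pi * s) ) 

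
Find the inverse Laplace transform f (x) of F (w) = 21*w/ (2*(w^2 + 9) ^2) 7*x*sin (3*x) /4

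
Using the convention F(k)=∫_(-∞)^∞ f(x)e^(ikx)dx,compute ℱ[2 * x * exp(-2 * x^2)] sqrt(2) * I * sqrt(pi) * k * exp(-k^2/8)/4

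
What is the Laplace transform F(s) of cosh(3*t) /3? s/(3*(s^2 - 9) ) 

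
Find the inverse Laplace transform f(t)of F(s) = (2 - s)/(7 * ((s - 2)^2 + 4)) -exp(2 * t) * cos(2 * t)/7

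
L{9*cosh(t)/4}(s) 9*s/(4*(s^2 - 1))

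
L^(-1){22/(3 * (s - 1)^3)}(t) 11 * t^2 * exp(t)/3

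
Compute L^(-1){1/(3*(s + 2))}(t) exp(-2*t)/3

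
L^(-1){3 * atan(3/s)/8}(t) 3 * sin(3 * t)/(8 * t)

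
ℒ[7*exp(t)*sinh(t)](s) 7/(s*(s - 2))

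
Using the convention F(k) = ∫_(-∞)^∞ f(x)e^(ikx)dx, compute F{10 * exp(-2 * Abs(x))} 40/(k^2 + 4)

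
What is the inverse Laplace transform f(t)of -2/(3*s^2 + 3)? -2*sin(t)/3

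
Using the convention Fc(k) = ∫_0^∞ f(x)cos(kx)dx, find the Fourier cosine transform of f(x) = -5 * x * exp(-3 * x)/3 5 * (k^2 - 9)/(3 * (k^2 + 9)^2)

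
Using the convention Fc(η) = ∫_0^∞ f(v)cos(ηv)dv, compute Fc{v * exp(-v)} (1 - η^2)/(η^2+1)^2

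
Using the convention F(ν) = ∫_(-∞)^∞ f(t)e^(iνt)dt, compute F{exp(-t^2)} sqrt(pi) * exp(-ν^2/4)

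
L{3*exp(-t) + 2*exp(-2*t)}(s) 2/(s + 2) + 3/(s + 1)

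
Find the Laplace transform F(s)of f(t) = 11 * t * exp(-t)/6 11/(6 * (s + 1)^2)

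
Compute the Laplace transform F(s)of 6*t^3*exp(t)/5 36/(5*(s - 1)^4)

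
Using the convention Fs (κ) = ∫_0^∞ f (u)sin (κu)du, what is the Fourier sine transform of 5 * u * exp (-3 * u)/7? 30 * κ/ (7 * (κ^2 + 9)^2)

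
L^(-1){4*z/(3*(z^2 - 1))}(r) 4*cosh(r)/3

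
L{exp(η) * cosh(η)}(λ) (λ - 1)/(λ * (λ - 2))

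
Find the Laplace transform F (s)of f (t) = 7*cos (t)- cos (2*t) 7*s/ (s^2 + 1)- s/ (s^2 + 4)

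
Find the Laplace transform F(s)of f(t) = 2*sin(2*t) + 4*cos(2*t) 4*s/(s^2 + 4) + 4/(s^2 + 4)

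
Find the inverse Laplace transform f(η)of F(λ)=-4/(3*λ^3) -2*η^2/3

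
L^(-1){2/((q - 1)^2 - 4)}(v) exp(v) * sinh(2 * v)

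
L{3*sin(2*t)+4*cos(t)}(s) 6/(s^2+4)+4*s/(s^2+1)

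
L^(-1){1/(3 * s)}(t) 1/3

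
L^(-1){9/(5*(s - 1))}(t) 9*exp(t)/5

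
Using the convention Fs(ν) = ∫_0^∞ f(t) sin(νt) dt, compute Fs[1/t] pi/2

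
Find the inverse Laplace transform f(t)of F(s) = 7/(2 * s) 7/2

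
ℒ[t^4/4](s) 6/s^5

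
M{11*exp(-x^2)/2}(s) 11*gamma(s/2)/4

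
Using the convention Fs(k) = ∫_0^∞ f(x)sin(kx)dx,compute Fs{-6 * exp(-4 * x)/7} -6 * k/(7 * k^2 + 112)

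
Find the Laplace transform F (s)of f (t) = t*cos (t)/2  (s^2 - 1)/ (2*(s^2 + 1)^2)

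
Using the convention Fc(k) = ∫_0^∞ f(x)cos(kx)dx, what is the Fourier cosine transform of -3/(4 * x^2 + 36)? -pi * exp(-3 * k)/8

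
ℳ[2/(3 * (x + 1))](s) 2 * pi * csc(pi * s)/3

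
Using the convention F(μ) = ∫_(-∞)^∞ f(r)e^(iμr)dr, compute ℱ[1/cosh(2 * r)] pi/(2 * cosh(pi * μ/4))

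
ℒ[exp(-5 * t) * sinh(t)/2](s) 1/(2 * ((s + 5)^2 - 1))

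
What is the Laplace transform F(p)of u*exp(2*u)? (p - 2)^(-2)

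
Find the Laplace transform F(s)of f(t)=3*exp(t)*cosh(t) 3*(s - 1)/(s*(s - 2))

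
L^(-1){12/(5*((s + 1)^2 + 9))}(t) 4*exp(-t)*sin(3*t)/5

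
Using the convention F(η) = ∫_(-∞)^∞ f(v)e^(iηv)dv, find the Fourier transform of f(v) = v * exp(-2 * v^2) sqrt(2) * I * sqrt(pi) * η * exp(-η^2/8)/8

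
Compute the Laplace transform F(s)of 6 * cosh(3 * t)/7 6 * s/(7 * (s^2 - 9))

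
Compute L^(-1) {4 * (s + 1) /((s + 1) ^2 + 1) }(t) 4 * exp(-t) * cos(t) 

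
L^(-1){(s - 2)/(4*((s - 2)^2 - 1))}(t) exp(2*t)*cosh(t)/4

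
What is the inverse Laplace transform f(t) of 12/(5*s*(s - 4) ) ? 6*exp(2*t)*sinh(2*t) /5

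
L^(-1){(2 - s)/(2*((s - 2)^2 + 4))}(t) -exp(2*t)*cos(2*t)/2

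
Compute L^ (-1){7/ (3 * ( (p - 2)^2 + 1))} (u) 7 * exp (2 * u) * sin (u)/3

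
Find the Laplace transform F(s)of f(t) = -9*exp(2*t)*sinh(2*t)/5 -18/(5*s*(s - 4))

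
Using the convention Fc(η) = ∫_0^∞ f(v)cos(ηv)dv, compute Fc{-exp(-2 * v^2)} -sqrt(2) * sqrt(pi) * exp(-η^2/8)/4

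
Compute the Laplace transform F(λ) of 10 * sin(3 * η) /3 10/(λ^2+9) 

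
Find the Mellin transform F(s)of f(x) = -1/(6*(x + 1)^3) -pi*(s - 2)*(s - 1)/(12*sin(pi*s))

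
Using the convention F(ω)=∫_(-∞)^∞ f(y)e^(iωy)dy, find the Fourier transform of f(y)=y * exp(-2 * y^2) sqrt(2) * I * sqrt(pi) * ω * exp(-ω^2/8)/8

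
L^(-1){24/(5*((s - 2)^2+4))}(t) 12*exp(2*t)*sin(2*t)/5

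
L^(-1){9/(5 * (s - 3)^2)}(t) 9 * t * exp(3 * t)/5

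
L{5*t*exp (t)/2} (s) 5/ (2*(s - 1)^2)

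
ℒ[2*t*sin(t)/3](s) 4*s/(3*(s^2 + 1)^2)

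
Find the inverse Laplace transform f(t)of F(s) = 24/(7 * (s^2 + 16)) 6 * sin(4 * t)/7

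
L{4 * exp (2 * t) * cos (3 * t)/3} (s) 4 * (s - 2)/ (3 * ( (s - 2)^2 + 9))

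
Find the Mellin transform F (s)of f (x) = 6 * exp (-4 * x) 6 * gamma (s)/2^ (2 * s)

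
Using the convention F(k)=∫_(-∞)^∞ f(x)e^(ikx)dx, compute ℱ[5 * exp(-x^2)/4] 5 * sqrt(pi) * exp(-k^2/4)/4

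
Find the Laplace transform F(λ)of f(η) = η λ^(-2)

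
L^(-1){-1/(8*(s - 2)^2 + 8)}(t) -exp(2*t)*sin(t)/8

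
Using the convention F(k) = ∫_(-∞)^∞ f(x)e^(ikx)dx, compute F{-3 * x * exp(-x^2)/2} -3 * I * sqrt(pi) * k * exp(-k^2/4)/4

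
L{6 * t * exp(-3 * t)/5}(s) 6/(5 * (s + 3)^2)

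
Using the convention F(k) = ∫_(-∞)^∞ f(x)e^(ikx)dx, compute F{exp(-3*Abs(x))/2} 3/(k^2+9)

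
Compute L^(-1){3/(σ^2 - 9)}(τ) sinh(3*τ)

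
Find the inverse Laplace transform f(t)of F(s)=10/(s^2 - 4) 5 * sinh(2 * t)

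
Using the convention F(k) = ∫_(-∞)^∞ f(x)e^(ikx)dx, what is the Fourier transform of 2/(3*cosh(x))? 2*pi/(3*cosh(pi*k/2))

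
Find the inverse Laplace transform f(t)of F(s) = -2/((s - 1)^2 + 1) -2*exp(t)*sin(t)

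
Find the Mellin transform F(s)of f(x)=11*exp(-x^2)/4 11*gamma(s/2)/8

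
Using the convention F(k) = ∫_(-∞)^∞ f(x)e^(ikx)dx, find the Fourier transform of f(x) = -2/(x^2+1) -2*pi*exp(-Abs(k))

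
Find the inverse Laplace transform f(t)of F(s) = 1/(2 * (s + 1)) exp(-t)/2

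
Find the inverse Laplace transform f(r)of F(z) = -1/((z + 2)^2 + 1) -exp(-2*r)*sin(r)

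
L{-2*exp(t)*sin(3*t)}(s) -6/((s - 1)^2 + 9)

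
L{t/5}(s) 1/(5*s^2)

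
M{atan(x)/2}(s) -pi*sec(pi*s/2)/(4*s)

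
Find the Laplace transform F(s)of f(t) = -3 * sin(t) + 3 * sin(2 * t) 6/(s^2 + 4)-3/(s^2 + 1)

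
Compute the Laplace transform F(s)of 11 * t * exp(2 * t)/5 11/(5 * (s - 2)^2)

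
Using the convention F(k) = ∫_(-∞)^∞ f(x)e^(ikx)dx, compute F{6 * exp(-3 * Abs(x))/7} 36/(7 * (k^2 + 9))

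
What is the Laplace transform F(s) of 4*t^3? 24/s^4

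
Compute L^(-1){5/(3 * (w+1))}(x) 5 * exp(-x)/3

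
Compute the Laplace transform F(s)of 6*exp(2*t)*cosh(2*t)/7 6*(s - 2)/(7*s*(s - 4))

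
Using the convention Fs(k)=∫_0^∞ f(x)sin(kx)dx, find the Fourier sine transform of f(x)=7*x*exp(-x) 14*k/(k^2+1)^2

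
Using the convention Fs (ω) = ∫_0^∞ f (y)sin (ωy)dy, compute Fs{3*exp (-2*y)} 3*ω/ (ω^2+4)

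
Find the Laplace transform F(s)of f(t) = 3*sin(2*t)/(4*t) 3*atan(2/s)/4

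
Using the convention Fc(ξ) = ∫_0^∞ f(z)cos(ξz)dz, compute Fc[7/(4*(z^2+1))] 7*pi*exp(-ξ)/8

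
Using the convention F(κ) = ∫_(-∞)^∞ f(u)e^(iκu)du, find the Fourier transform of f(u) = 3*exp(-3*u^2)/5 sqrt(3)*sqrt(pi)*exp(-κ^2/12)/5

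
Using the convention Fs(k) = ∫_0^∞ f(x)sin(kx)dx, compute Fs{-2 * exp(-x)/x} -2 * atan(k)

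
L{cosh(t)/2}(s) s/(2 * (s^2 - 1))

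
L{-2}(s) -2/s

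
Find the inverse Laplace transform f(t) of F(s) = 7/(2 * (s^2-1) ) 7 * sinh(t) /2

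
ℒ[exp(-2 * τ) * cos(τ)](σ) (σ+2)/((σ+2)^2+1)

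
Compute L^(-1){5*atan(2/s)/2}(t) 5*sin(2*t)/(2*t)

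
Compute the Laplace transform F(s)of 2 2/s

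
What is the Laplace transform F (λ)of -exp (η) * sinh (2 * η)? -2/ ( (λ - 1)^2 - 4)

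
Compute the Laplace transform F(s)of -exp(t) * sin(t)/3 -1/(3 * (s - 1)^2 + 3)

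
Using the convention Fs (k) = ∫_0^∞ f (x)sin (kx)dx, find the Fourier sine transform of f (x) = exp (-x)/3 k/ (3*(k^2 + 1))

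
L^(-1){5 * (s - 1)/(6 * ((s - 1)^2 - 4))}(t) 5 * exp(t) * cosh(2 * t)/6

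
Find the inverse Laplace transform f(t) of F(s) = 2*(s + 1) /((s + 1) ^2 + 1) 2*exp(-t)*cos(t) 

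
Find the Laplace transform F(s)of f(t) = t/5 1/(5*s^2)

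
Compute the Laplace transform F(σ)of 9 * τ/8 9/(8 * σ^2)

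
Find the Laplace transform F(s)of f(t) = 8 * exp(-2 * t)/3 8/(3 * (s + 2))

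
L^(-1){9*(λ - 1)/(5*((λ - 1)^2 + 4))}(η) 9*exp(η)*cos(2*η)/5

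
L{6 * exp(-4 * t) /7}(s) 6/(7 * (s + 4) ) 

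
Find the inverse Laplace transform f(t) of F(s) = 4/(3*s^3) 2*t^2/3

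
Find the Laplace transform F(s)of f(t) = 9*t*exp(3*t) 9/(s - 3)^2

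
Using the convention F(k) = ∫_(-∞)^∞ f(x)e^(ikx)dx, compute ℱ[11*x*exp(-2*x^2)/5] 11*sqrt(2)*I*sqrt(pi)*k*exp(-k^2/8)/40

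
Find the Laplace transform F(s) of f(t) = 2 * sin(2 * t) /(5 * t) 2 * atan(2/s) /5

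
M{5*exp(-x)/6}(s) 5*gamma(s)/6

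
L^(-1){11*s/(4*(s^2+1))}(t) 11*cos(t)/4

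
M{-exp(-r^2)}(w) -gamma(w/2)/2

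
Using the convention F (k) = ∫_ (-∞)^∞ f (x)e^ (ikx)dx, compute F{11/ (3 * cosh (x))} 11 * pi/ (3 * cosh (pi * k/2))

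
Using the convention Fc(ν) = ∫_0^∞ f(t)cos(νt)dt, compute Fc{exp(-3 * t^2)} sqrt(3) * sqrt(pi) * exp(-ν^2/12)/6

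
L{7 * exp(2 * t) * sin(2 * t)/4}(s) 7/(2 * ((s - 2)^2 + 4))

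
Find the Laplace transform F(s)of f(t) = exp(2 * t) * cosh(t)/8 (s - 2)/(8 * ((s - 2)^2 - 1))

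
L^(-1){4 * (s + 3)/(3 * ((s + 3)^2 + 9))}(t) 4 * exp(-3 * t) * cos(3 * t)/3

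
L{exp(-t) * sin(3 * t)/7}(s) 3/(7 * ((s+1)^2+9))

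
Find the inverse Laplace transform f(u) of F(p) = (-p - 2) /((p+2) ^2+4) -exp(-2*u)*cos(2*u) 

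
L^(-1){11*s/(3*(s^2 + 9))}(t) 11*cos(3*t)/3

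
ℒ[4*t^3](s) 24/s^4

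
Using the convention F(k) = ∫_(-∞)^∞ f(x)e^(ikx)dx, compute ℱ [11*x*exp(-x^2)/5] 11*I*sqrt(pi)*k*exp(-k^2/4)/10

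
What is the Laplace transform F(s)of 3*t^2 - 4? 6/s^3 - 4/s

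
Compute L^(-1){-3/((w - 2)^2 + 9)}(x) -exp(2 * x) * sin(3 * x)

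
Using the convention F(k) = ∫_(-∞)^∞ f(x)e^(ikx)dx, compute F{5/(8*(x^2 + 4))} 5*pi*exp(-2*Abs(k))/16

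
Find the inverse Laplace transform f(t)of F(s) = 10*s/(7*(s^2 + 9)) 10*cos(3*t)/7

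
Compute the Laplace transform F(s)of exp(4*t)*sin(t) 1/((s - 4)^2 + 1)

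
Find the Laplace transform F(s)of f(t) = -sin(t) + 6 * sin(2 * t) 12/(s^2 + 4)-1/(s^2 + 1)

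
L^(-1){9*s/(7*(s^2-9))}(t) 9*cosh(3*t)/7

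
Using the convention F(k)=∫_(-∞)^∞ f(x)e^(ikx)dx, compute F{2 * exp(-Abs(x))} 4/(k^2 + 1)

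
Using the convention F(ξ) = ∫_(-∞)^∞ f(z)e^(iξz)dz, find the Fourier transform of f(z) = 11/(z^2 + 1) 11*pi*exp(-Abs(ξ))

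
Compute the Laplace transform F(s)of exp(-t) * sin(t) 1/((s + 1)^2 + 1)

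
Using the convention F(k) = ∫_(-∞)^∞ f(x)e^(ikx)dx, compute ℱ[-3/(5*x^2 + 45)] -pi*exp(-3*Abs(k))/5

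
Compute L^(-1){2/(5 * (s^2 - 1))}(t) 2 * sinh(t)/5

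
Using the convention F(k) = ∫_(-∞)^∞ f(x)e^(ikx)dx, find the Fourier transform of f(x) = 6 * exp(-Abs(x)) 12/(k^2 + 1)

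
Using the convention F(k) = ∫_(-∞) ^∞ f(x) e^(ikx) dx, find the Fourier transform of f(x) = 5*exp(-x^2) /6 5*sqrt(pi)*exp(-k^2/4) /6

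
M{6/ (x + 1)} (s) 6*pi*csc (pi*s)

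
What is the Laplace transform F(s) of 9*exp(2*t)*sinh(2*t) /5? 18/(5*s*(s - 4) ) 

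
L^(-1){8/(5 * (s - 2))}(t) 8 * exp(2 * t)/5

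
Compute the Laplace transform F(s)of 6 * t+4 6/s^2+4/s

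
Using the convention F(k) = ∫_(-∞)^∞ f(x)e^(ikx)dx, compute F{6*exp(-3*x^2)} 2*sqrt(3)*sqrt(pi)*exp(-k^2/12)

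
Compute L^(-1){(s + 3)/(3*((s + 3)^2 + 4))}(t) exp(-3*t)*cos(2*t)/3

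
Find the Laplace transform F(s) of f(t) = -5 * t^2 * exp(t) -10/(s - 1) ^3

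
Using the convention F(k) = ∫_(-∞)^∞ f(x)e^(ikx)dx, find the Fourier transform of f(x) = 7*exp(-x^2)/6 7*sqrt(pi)*exp(-k^2/4)/6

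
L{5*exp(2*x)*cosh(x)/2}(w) 5*(w - 2)/(2*((w - 2)^2 - 1))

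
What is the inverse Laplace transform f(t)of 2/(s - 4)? 2*exp(4*t)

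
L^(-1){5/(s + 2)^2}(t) 5*t*exp(-2*t)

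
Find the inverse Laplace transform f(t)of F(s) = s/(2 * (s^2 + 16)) cos(4 * t)/2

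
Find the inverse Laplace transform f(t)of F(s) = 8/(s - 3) 8*exp(3*t)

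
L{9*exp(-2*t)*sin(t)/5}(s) 9/(5*((s + 2)^2 + 1))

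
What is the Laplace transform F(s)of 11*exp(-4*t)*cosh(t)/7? 11*(s + 4)/(7*((s + 4)^2 - 1))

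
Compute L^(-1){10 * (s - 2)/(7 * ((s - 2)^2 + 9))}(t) 10 * exp(2 * t) * cos(3 * t)/7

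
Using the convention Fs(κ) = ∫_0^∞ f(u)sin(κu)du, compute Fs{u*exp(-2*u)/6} 2*κ/(3*(κ^2 + 4)^2)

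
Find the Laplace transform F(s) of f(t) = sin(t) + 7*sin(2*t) 14/(s^2 + 4) + 1/(s^2 + 1) 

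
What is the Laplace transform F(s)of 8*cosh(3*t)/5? 8*s/(5*(s^2 - 9))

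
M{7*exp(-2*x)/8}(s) 7*gamma(s)/(8*2^s)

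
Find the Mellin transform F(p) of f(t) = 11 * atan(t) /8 -11 * pi * sec(pi * p/2) /(16 * p) 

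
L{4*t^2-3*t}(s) 8/s^3-3/s^2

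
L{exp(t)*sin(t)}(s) 1/((s - 1)^2 + 1)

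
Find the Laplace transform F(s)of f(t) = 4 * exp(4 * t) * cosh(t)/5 4 * (s - 4)/(5 * ((s - 4)^2-1))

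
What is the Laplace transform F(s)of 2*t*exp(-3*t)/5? 2/(5*(s+3)^2)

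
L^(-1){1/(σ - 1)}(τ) exp(τ)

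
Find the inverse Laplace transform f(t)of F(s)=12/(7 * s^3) 6 * t^2/7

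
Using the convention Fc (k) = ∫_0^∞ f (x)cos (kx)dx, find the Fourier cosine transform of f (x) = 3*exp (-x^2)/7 3*sqrt (pi)*exp (-k^2/4)/14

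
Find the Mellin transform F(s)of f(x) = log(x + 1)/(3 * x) -pi * csc(pi * s)/(3 * s - 3)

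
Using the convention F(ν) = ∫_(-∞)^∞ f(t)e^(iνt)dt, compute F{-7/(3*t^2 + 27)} -7*pi*exp(-3*Abs(ν))/9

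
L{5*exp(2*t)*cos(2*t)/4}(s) 5*(s - 2)/(4*((s - 2)^2+4))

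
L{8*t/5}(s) 8/(5*s^2)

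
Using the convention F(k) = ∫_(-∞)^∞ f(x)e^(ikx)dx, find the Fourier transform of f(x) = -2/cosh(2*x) -pi/cosh(pi*k/4)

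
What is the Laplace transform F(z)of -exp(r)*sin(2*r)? -2/((z - 1)^2+4)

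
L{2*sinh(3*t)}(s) 6/(s^2 - 9)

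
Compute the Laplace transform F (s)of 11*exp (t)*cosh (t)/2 11*(s - 1)/ (2*s*(s - 2))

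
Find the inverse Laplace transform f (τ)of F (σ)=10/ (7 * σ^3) 5 * τ^2/7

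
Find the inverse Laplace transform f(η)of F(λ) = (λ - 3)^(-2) η*exp(3*η)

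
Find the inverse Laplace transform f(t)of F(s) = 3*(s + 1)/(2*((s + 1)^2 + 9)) 3*exp(-t)*cos(3*t)/2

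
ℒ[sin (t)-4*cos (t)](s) 1/ (s^2 + 1)-4*s/ (s^2 + 1)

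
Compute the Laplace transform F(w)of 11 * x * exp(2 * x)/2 11/(2 * (w - 2)^2)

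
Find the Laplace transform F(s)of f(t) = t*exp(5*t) (s - 5)^(-2)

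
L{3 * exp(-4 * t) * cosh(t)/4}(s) 3 * (s+4)/(4 * ((s+4)^2 - 1))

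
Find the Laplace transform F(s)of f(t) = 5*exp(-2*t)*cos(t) 5*(s+2)/((s+2)^2+1)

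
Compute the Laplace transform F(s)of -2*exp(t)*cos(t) 2*(1 - s)/((s - 1)^2 + 1)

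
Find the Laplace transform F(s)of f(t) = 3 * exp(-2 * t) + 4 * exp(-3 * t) 4/(s + 3) + 3/(s + 2)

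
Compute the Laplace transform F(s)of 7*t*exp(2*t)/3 7/(3*(s - 2)^2)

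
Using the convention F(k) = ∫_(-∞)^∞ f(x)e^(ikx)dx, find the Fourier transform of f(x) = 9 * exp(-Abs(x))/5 18/(5 * (k^2 + 1))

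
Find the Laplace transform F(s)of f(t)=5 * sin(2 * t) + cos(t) s/(s^2 + 1) + 10/(s^2 + 4)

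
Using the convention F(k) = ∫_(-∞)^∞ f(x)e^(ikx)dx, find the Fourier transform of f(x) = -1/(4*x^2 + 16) -pi*exp(-2*Abs(k))/8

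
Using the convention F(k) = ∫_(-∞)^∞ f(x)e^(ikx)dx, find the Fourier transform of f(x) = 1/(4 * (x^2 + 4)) pi * exp(-2 * Abs(k))/8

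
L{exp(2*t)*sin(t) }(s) 1/((s - 2) ^2 + 1) 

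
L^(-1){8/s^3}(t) 4*t^2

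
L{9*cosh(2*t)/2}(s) 9*s/(2*(s^2-4))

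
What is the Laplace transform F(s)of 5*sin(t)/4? 5/(4*(s^2 + 1))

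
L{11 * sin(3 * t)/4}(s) 33/(4 * (s^2 + 9))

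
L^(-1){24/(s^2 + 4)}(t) 12 * sin(2 * t)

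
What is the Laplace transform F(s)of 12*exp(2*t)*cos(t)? 12*(s - 2)/((s - 2)^2 + 1)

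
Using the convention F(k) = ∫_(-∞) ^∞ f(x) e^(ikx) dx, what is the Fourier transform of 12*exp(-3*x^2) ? 4*sqrt(3)*sqrt(pi)*exp(-k^2/12) 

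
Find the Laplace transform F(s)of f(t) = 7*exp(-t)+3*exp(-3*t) 7/(s+1)+3/(s+3)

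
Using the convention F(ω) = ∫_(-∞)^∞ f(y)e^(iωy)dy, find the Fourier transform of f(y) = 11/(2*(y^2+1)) 11*pi*exp(-Abs(ω))/2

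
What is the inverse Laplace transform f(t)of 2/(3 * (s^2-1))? 2 * sinh(t)/3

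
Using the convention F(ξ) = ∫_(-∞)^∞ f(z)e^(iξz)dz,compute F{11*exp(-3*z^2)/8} 11*sqrt(3)*sqrt(pi)*exp(-ξ^2/12)/24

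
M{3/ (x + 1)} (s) 3*pi*csc (pi*s)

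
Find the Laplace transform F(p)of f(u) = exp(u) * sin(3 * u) 3/((p - 1)^2 + 9)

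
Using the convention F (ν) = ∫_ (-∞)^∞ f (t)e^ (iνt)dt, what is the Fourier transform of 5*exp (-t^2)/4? 5*sqrt (pi)*exp (-ν^2/4)/4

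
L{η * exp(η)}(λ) (λ - 1)^(-2)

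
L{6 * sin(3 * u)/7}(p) 18/(7 * (p^2 + 9))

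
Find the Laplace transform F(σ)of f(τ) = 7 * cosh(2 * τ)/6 7 * σ/(6 * (σ^2 - 4))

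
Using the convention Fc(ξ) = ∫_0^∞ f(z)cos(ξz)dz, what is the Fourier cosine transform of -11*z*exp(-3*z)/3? 11*(ξ^2 - 9)/(3*(ξ^2 + 9)^2)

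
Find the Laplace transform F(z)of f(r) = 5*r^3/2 15/z^4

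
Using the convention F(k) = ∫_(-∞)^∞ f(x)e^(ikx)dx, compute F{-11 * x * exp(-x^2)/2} -11 * I * sqrt(pi) * k * exp(-k^2/4)/4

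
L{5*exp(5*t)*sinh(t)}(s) 5/((s - 5)^2 - 1)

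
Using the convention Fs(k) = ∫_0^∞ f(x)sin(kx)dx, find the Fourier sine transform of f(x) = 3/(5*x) 3*pi/10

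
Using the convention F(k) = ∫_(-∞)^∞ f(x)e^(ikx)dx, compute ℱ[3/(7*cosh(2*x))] 3*pi/(14*cosh(pi*k/4))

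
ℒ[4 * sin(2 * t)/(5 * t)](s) 4 * atan(2/s)/5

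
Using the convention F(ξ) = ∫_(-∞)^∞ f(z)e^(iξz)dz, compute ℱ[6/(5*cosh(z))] 6*pi/(5*cosh(pi*ξ/2))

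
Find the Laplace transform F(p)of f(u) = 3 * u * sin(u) 6 * p/(p^2+1)^2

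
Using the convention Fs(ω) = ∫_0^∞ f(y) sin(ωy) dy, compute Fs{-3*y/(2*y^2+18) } -3*pi*exp(-3*ω) /4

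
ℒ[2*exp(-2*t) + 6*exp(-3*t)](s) 6/(s + 3) + 2/(s + 2)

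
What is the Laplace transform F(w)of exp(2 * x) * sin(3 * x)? 3/((w - 2)^2 + 9)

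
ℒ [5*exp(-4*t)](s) 5/(s + 4)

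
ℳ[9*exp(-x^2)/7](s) 9*gamma(s/2)/14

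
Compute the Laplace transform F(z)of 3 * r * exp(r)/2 3/(2 * (z - 1)^2)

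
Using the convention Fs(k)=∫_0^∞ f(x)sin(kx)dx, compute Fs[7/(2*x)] 7*pi/4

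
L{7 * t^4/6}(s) 28/s^5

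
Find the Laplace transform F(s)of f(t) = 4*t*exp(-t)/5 4/(5*(s + 1)^2)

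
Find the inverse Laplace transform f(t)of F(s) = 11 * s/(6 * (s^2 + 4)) 11 * cos(2 * t)/6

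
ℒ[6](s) 6/s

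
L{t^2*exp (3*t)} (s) 2/ (s - 3)^3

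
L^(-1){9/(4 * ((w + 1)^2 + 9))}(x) 3 * exp(-x) * sin(3 * x)/4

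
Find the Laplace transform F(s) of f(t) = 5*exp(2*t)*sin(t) 5/((s - 2) ^2 + 1) 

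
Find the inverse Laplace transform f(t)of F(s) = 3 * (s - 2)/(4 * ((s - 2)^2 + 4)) 3 * exp(2 * t) * cos(2 * t)/4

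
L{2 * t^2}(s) 4/s^3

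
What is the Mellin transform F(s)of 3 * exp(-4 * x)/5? 3 * gamma(s)/(5 * 4^s)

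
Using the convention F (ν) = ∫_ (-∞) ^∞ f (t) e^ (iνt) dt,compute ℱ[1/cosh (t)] pi/cosh (pi*ν/2) 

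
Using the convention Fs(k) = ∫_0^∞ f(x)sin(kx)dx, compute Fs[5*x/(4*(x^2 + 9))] 5*pi*exp(-3*k)/8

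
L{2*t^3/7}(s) 12/(7*s^4)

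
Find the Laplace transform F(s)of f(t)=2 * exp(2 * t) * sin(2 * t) 4/((s - 2)^2 + 4)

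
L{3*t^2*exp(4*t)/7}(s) 6/(7*(s - 4)^3)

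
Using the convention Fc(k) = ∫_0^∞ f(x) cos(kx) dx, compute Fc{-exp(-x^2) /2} -sqrt(pi)*exp(-k^2/4) /4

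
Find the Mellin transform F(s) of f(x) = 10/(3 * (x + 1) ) 10 * pi * csc(pi * s) /3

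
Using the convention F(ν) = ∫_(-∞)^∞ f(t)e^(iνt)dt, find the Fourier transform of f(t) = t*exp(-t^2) I*sqrt(pi)*ν*exp(-ν^2/4)/2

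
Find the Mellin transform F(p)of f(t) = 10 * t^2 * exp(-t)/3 10 * gamma(p + 2)/3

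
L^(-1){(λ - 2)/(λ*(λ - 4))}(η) exp(2*η)*cosh(2*η)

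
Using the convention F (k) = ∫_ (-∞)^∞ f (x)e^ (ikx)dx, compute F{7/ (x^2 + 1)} 7*pi*exp (-Abs (k))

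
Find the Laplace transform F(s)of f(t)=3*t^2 6/s^3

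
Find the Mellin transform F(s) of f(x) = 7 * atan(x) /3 -7 * pi * sec(pi * s/2) /(6 * s) 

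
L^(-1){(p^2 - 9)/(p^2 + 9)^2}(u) u * cos(3 * u)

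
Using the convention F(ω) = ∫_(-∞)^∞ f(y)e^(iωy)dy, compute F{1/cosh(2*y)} pi/(2*cosh(pi*ω/4))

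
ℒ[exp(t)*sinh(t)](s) 1/(s*(s - 2))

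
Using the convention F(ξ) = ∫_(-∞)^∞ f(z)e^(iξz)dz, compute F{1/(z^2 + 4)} pi*exp(-2*Abs(ξ))/2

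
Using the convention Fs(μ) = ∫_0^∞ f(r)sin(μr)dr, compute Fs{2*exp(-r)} 2*μ/(μ^2 + 1)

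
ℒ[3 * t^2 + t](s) 6/s^3 + s^(-2)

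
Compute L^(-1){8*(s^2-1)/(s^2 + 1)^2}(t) 8*t*cos(t)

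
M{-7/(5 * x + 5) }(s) -7 * pi * csc(pi * s) /5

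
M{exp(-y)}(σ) gamma(σ)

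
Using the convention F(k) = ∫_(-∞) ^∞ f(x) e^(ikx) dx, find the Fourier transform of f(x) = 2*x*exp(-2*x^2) sqrt(2)*I*sqrt(pi)*k*exp(-k^2/8) /4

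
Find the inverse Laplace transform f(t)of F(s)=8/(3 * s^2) 8 * t/3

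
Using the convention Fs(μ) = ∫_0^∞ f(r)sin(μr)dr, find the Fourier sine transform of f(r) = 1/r pi/2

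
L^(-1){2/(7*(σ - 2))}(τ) 2*exp(2*τ)/7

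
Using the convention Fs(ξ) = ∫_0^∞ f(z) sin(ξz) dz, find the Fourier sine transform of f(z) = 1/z pi/2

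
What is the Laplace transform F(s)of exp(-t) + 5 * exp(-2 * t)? 1/(s + 1) + 5/(s + 2)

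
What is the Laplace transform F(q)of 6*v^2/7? 12/(7*q^3)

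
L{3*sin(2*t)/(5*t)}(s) 3*atan(2/s)/5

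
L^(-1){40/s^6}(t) t^5/3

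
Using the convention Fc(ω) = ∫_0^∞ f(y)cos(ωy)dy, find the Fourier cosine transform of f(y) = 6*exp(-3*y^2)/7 sqrt(3)*sqrt(pi)*exp(-ω^2/12)/7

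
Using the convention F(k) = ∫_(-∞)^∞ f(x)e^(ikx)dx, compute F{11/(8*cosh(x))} 11*pi/(8*cosh(pi*k/2))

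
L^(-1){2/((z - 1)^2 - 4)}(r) exp(r) * sinh(2 * r)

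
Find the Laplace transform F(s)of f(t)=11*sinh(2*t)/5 22/(5*(s^2 - 4))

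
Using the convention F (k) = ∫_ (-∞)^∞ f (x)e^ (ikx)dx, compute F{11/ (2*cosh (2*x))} 11*pi/ (4*cosh (pi*k/4))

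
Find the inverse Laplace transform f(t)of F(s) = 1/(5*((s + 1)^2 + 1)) exp(-t)*sin(t)/5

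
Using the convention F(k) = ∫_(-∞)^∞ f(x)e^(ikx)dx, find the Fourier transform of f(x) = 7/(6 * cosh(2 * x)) 7 * pi/(12 * cosh(pi * k/4))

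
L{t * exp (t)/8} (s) 1/ (8 * (s - 1)^2)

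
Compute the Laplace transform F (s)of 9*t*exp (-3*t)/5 9/ (5*(s + 3)^2)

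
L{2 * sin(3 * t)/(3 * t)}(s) 2 * atan(3/s)/3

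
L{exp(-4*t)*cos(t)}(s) (s + 4)/((s + 4)^2 + 1)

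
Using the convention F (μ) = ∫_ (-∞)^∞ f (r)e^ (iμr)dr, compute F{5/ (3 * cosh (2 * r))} 5 * pi/ (6 * cosh (pi * μ/4))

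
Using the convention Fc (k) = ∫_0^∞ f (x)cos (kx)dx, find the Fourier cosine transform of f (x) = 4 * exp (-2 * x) 8/ (k^2 + 4)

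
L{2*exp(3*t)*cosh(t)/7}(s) 2*(s - 3)/(7*((s - 3)^2 - 1))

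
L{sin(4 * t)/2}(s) 2/(s^2 + 16)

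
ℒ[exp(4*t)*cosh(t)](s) (s - 4)/((s - 4)^2 - 1)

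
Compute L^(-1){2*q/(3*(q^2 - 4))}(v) 2*cosh(2*v)/3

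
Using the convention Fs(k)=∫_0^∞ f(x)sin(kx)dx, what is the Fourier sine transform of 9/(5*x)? 9*pi/10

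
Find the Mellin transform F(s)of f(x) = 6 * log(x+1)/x -6 * pi * csc(pi * s)/(s - 1)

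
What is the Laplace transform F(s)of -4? -4/s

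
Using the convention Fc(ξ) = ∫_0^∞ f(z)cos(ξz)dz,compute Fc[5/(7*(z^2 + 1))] 5*pi*exp(-ξ)/14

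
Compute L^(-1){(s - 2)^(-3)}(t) t^2*exp(2*t)/2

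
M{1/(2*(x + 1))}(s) pi*csc(pi*s)/2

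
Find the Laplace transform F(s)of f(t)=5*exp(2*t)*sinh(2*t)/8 5/(4*s*(s - 4))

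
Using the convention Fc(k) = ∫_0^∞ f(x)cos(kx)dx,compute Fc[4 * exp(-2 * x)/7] 8/(7 * (k^2 + 4))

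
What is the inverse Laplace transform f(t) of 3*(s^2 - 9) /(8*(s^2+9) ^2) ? 3*t*cos(3*t) /8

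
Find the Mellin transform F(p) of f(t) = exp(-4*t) gamma(p) /4^p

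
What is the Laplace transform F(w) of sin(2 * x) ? 2/(w^2 + 4) 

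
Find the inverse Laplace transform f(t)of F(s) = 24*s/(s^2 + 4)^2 6*t*sin(2*t)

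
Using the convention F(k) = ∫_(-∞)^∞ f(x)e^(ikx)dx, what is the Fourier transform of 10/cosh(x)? 10*pi/cosh(pi*k/2)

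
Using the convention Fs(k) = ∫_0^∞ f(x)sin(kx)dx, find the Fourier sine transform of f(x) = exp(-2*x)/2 k/(2*(k^2 + 4))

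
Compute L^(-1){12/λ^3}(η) 6*η^2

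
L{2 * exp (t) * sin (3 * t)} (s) 6/ ( (s - 1)^2+9)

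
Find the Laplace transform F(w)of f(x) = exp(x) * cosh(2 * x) (w - 1)/((w - 1)^2 - 4)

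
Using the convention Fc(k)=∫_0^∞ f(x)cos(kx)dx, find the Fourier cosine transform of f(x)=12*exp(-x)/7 12/(7*(k^2+1))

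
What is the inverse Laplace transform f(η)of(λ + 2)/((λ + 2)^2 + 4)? exp(-2 * η) * cos(2 * η)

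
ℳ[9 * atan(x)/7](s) -9 * pi * sec(pi * s/2)/(14 * s)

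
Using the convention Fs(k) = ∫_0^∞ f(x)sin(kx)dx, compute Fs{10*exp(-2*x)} 10*k/(k^2+4)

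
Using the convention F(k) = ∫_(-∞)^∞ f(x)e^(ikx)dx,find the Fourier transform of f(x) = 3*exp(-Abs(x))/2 3/(k^2 + 1)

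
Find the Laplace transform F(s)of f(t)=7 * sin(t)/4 7/(4 * (s^2 + 1))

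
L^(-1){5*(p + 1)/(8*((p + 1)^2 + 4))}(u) 5*exp(-u)*cos(2*u)/8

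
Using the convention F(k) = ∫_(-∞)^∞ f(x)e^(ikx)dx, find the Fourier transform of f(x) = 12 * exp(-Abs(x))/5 24/(5 * (k^2 + 1))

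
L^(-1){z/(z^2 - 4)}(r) cosh(2*r)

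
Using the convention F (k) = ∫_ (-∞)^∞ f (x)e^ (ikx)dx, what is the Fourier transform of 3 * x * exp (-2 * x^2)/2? 3 * sqrt (2) * I * sqrt (pi) * k * exp (-k^2/8)/16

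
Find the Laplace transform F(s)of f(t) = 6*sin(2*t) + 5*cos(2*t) 12/(s^2 + 4) + 5*s/(s^2 + 4)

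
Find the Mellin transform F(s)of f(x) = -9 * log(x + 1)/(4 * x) 9 * pi * csc(pi * s)/(4 * (s - 1))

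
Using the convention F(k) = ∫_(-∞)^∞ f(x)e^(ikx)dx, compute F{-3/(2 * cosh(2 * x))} -3 * pi/(4 * cosh(pi * k/4))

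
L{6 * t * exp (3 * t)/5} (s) 6/ (5 * (s - 3)^2)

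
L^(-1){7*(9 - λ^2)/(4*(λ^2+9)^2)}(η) -7*η*cos(3*η)/4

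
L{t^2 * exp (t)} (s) 2/ (s - 1)^3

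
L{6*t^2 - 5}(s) 12/s^3 - 5/s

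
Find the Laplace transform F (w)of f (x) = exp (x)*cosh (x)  (w - 1)/ (w*(w - 2))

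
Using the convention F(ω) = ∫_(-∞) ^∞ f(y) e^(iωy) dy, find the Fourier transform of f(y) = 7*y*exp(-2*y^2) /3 7*sqrt(2)*I*sqrt(pi)*ω*exp(-ω^2/8) /24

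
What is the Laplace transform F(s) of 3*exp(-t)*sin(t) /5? 3/(5*((s + 1) ^2 + 1) ) 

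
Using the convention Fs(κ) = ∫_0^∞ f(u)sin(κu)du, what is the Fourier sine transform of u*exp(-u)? 2*κ/(κ^2+1)^2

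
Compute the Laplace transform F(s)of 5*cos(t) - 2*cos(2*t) 5*s/(s^2 + 1) - 2*s/(s^2 + 4)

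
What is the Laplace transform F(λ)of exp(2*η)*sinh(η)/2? 1/(2*((λ - 2)^2-1))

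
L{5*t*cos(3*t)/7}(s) 5*(s^2 - 9)/(7*(s^2 + 9)^2)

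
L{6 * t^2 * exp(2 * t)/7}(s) 12/(7 * (s - 2)^3)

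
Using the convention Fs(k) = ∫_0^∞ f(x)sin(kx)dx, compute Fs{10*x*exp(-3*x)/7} 60*k/(7*(k^2+9)^2)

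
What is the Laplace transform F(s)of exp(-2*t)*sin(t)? 1/((s + 2)^2 + 1)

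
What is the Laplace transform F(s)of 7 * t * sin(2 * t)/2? 14 * s/(s^2 + 4)^2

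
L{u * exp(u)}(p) (p - 1)^(-2)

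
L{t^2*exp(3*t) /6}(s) 1/(3*(s - 3) ^3) 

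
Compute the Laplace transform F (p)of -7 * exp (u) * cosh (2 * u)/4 7 * (1 - p)/ (4 * ( (p - 1)^2 - 4))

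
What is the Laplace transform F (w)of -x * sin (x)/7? -2 * w/ (7 * (w^2+1)^2)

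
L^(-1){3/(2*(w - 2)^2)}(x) 3*x*exp(2*x)/2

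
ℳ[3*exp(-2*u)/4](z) 3*gamma(z)/(4*2^z)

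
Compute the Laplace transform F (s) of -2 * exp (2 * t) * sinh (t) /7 -2/ (7 * (s - 2) ^2 - 7) 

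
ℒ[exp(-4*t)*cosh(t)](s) (s + 4)/((s + 4)^2 - 1)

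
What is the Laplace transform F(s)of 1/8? 1/(8*s)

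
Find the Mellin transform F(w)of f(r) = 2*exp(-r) 2*gamma(w)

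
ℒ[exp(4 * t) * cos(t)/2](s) (s - 4)/(2 * ((s - 4)^2 + 1))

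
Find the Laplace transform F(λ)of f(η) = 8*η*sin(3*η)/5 48*λ/(5*(λ^2 + 9)^2)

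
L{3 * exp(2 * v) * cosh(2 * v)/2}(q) 3 * (q - 2)/(2 * q * (q - 4))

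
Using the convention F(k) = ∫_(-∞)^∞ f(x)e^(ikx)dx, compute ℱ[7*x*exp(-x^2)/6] 7*I*sqrt(pi)*k*exp(-k^2/4)/12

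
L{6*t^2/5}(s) 12/(5*s^3)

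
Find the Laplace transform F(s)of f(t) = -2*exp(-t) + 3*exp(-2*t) 3/(s + 2) - 2/(s + 1)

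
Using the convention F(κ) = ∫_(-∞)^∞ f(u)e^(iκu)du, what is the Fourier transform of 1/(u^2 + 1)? pi * exp(-Abs(κ))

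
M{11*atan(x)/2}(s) -11*pi*sec(pi*s/2)/(4*s)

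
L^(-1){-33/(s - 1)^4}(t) -11*t^3*exp(t)/2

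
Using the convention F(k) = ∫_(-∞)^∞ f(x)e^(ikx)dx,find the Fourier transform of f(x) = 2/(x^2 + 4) pi*exp(-2*Abs(k))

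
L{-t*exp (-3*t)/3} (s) -1/ (3*(s + 3)^2)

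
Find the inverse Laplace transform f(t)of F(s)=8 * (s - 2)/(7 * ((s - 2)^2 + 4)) 8 * exp(2 * t) * cos(2 * t)/7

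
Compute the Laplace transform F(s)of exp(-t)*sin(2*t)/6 1/(3*((s + 1)^2 + 4))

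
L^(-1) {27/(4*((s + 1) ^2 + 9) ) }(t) 9*exp(-t)*sin(3*t) /4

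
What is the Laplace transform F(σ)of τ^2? 2/σ^3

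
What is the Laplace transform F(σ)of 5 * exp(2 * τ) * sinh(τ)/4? 5/(4 * ((σ - 2)^2 - 1))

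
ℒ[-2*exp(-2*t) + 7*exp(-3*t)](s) 7/(s + 3) - 2/(s + 2)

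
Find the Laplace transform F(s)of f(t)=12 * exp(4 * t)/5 12/(5 * (s - 4))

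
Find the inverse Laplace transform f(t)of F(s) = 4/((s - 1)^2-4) 2 * exp(t) * sinh(2 * t)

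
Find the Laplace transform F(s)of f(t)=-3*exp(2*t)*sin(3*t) -9/((s - 2)^2 + 9)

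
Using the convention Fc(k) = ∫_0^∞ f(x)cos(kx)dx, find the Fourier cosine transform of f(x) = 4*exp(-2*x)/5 8/(5*(k^2 + 4))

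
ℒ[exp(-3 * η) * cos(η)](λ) (λ + 3)/((λ + 3)^2 + 1)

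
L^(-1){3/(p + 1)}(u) 3*exp(-u)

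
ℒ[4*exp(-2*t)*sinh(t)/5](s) 4/(5*((s+2)^2 - 1))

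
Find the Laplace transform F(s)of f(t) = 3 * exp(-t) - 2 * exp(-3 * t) 3/(s + 1) - 2/(s + 3)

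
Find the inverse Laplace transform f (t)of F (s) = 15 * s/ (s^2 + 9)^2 5 * t * sin (3 * t)/2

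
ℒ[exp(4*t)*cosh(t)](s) (s - 4)/((s - 4)^2-1)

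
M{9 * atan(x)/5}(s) -9 * pi * sec(pi * s/2)/(10 * s)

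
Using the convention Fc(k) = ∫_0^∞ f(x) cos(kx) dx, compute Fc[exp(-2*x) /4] 1/(2*(k^2 + 4) ) 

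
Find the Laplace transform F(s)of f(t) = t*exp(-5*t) (s + 5)^(-2)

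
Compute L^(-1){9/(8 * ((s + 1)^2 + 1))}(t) 9 * exp(-t) * sin(t)/8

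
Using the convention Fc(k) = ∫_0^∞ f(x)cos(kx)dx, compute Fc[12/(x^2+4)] 3 * pi * exp(-2 * k)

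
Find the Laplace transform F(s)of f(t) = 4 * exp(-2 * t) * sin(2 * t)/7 8/(7 * ((s+2)^2+4))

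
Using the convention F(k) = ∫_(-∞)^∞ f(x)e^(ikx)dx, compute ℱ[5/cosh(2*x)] 5*pi/(2*cosh(pi*k/4))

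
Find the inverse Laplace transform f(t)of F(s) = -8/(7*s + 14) -8*exp(-2*t)/7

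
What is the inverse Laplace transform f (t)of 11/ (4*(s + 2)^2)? 11*t*exp (-2*t)/4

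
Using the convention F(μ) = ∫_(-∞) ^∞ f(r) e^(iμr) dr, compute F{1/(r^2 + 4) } pi * exp(-2 * Abs(μ) ) /2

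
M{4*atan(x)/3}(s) -2*pi*sec(pi*s/2)/(3*s)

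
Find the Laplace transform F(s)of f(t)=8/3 8/(3 * s)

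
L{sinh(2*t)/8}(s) 1/(4*(s^2 - 4))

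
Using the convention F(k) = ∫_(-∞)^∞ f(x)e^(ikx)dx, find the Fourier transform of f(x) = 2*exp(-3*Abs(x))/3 4/(k^2 + 9)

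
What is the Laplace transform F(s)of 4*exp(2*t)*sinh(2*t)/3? 8/(3*s*(s - 4))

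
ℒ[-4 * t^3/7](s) -24/(7 * s^4)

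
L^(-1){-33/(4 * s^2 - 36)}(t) -11 * sinh(3 * t)/4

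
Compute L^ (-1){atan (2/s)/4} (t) sin (2 * t)/ (4 * t)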